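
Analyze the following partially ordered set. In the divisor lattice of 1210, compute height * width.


Height = length of longest chain minus 1; width = size of largest antichain.
A maximum chain: 1 | 11 | 121 | 605 | 1210  (height 4).
A maximum antichain: {10, 22, 55, 121}  (width 4).
Product = 4 * 4 = 16


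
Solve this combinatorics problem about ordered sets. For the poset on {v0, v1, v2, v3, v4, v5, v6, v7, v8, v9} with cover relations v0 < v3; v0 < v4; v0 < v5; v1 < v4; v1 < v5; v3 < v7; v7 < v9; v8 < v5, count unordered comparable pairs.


A comparable pair {a,b} has a < b or b < a in the order.
Count unordered pairs where one element is strictly below the other.
Examples: {v0,v3}, {v0,v4}, {v0,v5}, {v0,v7}, ...
Total comparable pairs: 11


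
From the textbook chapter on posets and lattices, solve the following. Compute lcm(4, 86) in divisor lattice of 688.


In a divisor lattice, join = lcm (least common multiple).
gcd(4,86) = 2
lcm(4,86) = 4*86/gcd = 344/2 = 172


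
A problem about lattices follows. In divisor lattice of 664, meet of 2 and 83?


In a divisor lattice, meet = gcd (greatest common divisor).
By Euclidean algorithm or factoring: gcd(2,83) = 1


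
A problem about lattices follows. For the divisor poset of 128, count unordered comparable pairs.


A comparable pair {a,b} has a < b or b < a in the order.
Count unordered pairs where one element is strictly below the other.
Examples: {1,2}, {1,4}, {1,8}, {1,16}, ...
Total comparable pairs: 28


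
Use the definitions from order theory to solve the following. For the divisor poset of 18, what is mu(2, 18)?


In a divisor lattice, mu(a,b) = mu(b/a) where mu is the classical Mobius function.
b/a = 18/2 = 9
Prime factorization of 9: primes [3]
9 is not squarefree, so mu(9) = 0


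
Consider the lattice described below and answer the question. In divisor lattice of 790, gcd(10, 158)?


Meet=gcd.
gcd(10,158)=2


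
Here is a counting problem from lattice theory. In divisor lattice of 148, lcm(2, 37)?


Join=lcm.
gcd(2,37)=1
lcm=74


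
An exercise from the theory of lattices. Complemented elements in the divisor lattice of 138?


An element a is complemented if some b has a meet b = bottom, a join b = top.
a is complemented iff gcd(a, n/a)=1, i.e. a is a unitary divisor of 138.
Complemented elements: 1, 2, 3, 6, 23, 46, ... (2 more)
Count: 8


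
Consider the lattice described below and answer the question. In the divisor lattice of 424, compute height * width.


Height = length of longest chain minus 1; width = size of largest antichain.
A maximum chain: 1 | 53 | 106 | 212 | 424  (height 4).
A maximum antichain: {2, 53}  (width 2).
Product = 4 * 2 = 8


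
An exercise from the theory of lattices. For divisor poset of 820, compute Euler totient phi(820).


phi(n) = n * prod_{p|n} (1 - 1/p).
Prime divisors of 820: [2, 5, 41]
phi(820) = 820 * (1 - 1/2) * (1 - 1/5) * (1 - 1/41)
phi(820) = 320


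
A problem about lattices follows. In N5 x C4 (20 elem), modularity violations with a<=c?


Modular law: if a <= c then a v (b ^ c) = (a v b) ^ c.
Check all triples (a,b,c) with a <= c among 20 elements.
  e.g. a=(a,0), b=(c,0), c=(b,0): lhs=(a,0) != rhs=(b,0)
  e.g. a=(a,0), b=(c,1), c=(b,0): lhs=(a,0) != rhs=(b,0)
Total violating triples: 40


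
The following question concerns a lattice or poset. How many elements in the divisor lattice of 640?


Divisors of 640: [1, 2, 4, 5, 8, 10, 16, 20, 32, 40, 64, 80, 128, 160, 320, 640]
Count: 16


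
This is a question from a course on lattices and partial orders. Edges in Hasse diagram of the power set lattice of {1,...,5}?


A cover relation a -< b holds when a < b with no c strictly between.
Cover relations:
  {} -< {1}
  {} -< {2}
  {} -< {3}
  {} -< {4}
  {} -< {5}
  {1} -< {1,2}
  {1} -< {1,3}
  {1} -< {1,4}
  ...72 more
Total: 80


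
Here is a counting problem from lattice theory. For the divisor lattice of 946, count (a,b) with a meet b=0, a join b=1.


Complement pair (a,b): a meet b = bottom, a join b = top.
Here: gcd(a,b)=1 and lcm(a,b)=946, i.e. a*b=946 with a,b coprime.
Pairs found: (1,946), (2,473), (11,86), (22,43), ... (4 more)
Total ordered pairs: 8


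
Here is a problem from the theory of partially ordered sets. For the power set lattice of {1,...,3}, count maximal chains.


A maximal chain goes from the minimum element to a maximal element via cover relations.
Counting all min-to-max paths in the cover graph.
Total maximal chains: 6


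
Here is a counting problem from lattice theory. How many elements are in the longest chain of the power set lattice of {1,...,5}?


A chain is a totally ordered subset; we count the number of elements in a maximum chain.
Compute, for each element x, the size of the longest chain ending at x:
  {}: 1
  {1}: 2
  {2}: 2
  {3}: 2
  {4}: 2
  {5}: 2
  ...
A maximum chain: {} < {1} < {1,2} < {1,2,3} < {1,2,3,4} < {1,2,3,4,5}
Number of elements in the longest chain: 6


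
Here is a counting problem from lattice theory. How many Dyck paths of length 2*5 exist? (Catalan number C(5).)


C(n) = C(2n, n) / (n+1).
C(10, 5) = 252
C(5) = 252 / 6 = 42


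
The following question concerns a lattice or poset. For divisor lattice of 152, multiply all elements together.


Divisors of 152: [1, 2, 4, 8, 19, 38, 76, 152]
Product = n^(d(n)/2) = 152^(8/2)
Product = 533794816


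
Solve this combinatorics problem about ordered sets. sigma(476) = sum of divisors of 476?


sigma(n) = sum of divisors.
Divisors of 476: [1, 2, 4, 7, 14, 17, 28, 34, 68, 119, 238, 476]
Sum = 1008


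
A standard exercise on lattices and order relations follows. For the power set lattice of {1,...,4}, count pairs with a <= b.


The order relation is {(a,b) : a <= b}, reflexive so it includes (a,a).
Examples: ({},{}), ({},{1,2}), ({},{1,2,3}), ({},{1,2,3,4}), ({},{1,2,4}), ...
Total ordered pairs: 81


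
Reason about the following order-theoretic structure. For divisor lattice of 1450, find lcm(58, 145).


In a divisor lattice, join = lcm (least common multiple).
Compute lcm iteratively: start with first element, then lcm(current, next).
Elements: [58, 145]
lcm(58,145) = 290
Final lcm = 290


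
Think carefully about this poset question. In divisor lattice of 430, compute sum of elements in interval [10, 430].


Interval [10,430] in divisors of 430: [10, 430]
Sum = 440


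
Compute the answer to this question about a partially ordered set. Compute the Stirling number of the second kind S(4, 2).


S(n,k) = k*S(n-1,k) + S(n-1,k-1).
S(3,2) = 3, S(3,1) = 1
S(4,2) = 2*3 + 1 = 6 + 1
S(4,2) = 7


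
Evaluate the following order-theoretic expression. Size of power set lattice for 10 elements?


Power set = 2^n.
2^10 = 1024


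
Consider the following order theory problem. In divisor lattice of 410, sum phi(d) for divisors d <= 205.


Divisors of 410 up to 205: [1, 2, 5, 10, 41, 82, 205]
phi values: [1, 1, 4, 4, 40, 40, 160]
Sum = 250


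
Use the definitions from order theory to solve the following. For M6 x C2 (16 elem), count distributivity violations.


Distributive law: a ^ (b v c) = (a ^ b) v (a ^ c).
Check all 16^3 = 4096 ordered triples (a,b,c).
  e.g. a=(a1,0), b=(a2,0), c=(a3,0): lhs=(a1,0) != rhs=(0,0)
  e.g. a=(a1,0), b=(a2,0), c=(a3,1): lhs=(a1,0) != rhs=(0,0)
Total violating triples: 960


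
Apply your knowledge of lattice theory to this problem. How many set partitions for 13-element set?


B(n) = number of set partitions of an n-element set.
B(n) satisfies the recurrence: B(n+1) = sum_k C(n,k)*B(k).
B(13) = 27644437


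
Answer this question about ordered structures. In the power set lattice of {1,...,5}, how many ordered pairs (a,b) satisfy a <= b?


The order relation is {(a,b) : a <= b}, reflexive so it includes (a,a).
Examples: ({},{}), ({},{1,2}), ({},{1,2,3}), ({},{1,2,3,4}), ({},{1,2,3,4,5}), ...
Total ordered pairs: 243


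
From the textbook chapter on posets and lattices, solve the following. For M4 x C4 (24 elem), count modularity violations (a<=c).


Modular law: if a <= c then a v (b ^ c) = (a v b) ^ c.
Check all triples (a,b,c) with a <= c among 24 elements.
This lattice is modular (diamonds M_m and their chain-products are modular).
Total violating triples: 0


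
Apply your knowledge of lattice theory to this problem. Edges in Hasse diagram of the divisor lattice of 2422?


A cover relation a -< b holds when a < b with no c strictly between.
Cover relations:
  1 -< 2
  1 -< 7
  1 -< 173
  2 -< 14
  2 -< 346
  7 -< 14
  7 -< 1211
  14 -< 2422
  ...4 more
Total: 12


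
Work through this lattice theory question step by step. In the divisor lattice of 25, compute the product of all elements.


Divisors of 25: [1, 5, 25]
Product = n^(d(n)/2) = 25^(3/2)
Product = 125


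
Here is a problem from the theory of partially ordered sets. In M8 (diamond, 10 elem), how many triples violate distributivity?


Distributive law: a ^ (b v c) = (a ^ b) v (a ^ c).
Check all 10^3 = 1000 ordered triples (a,b,c).
  e.g. a=a1, b=a2, c=a3: lhs=a1 != rhs=0
  e.g. a=a1, b=a2, c=a4: lhs=a1 != rhs=0
Total violating triples: 336


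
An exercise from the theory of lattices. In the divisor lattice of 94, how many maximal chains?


A maximal chain goes from the minimum element to a maximal element via cover relations.
Counting all min-to-max paths in the cover graph.
Total maximal chains: 2


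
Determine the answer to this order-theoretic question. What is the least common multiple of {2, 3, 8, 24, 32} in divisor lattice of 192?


In a divisor lattice, join = lcm (least common multiple).
Compute lcm iteratively: start with first element, then lcm(current, next).
Elements: [2, 3, 8, 24, 32]
lcm(2,3) = 6
lcm(6,8) = 24
lcm(24,24) = 24
lcm(24,32) = 96
Final lcm = 96


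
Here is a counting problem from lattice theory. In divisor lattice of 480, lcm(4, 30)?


Join=lcm.
gcd(4,30)=2
lcm=60


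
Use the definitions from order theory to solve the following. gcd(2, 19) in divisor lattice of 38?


Meet=gcd.
gcd(2,19)=1


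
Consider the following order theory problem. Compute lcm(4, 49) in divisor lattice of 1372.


In a divisor lattice, join = lcm (least common multiple).
gcd(4,49) = 1
lcm(4,49) = 4*49/gcd = 196/1 = 196


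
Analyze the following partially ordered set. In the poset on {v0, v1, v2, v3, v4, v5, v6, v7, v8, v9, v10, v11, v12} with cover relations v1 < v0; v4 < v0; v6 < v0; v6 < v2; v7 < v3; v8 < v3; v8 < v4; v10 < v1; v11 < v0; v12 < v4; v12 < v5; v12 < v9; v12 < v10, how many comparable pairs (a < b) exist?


A comparable pair {a,b} has a < b or b < a in the order.
Count unordered pairs where one element is strictly below the other.
Examples: {v0,v1}, {v0,v4}, {v0,v6}, {v0,v8}, ...
Total comparable pairs: 17


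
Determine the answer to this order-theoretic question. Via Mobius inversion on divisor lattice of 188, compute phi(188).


phi(n) = n * prod_{p|n} (1 - 1/p).
Prime divisors of 188: [2, 47]
phi(188) = 188 * (1 - 1/2) * (1 - 1/47)
phi(188) = 92


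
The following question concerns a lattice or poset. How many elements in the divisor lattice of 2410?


Divisors of 2410: [1, 2, 5, 10, 241, 482, 1205, 2410]
Count: 8


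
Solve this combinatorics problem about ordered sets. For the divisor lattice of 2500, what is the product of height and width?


Height = length of longest chain minus 1; width = size of largest antichain.
A maximum chain: 1 | 5 | 25 | 125 | 625 | 1250 | 2500  (height 6).
A maximum antichain: {4, 10, 25}  (width 3).
Product = 6 * 3 = 18


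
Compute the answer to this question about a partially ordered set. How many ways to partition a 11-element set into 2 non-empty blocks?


S(n,k) = k*S(n-1,k) + S(n-1,k-1).
S(10,2) = 511, S(10,1) = 1
S(11,2) = 2*511 + 1 = 1022 + 1
S(11,2) = 1023


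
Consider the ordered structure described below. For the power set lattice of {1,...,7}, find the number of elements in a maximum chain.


A chain is a totally ordered subset; we count the number of elements in a maximum chain.
Compute, for each element x, the size of the longest chain ending at x:
  {}: 1
  {1}: 2
  {2}: 2
  {3}: 2
  {4}: 2
  {5}: 2
  ...
A maximum chain: {} < {1} < {1,2} < {1,2,3} < {1,2,3,4} < {1,2,3,4,5} < {1,2,3,4,5,6} < {1,2,3,4,5,6,7}
Number of elements in the longest chain: 8


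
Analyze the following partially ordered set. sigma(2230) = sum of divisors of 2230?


sigma(n) = sum of divisors.
Divisors of 2230: [1, 2, 5, 10, 223, 446, 1115, 2230]
Sum = 4032


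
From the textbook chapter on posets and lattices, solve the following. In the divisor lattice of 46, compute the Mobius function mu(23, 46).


In a divisor lattice, mu(a,b) = mu(b/a) where mu is the classical Mobius function.
b/a = 46/23 = 2
Prime factorization of 2: primes [2]
2 is squarefree with 1 prime factor(s), so mu(2) = (-1)^1 = -1


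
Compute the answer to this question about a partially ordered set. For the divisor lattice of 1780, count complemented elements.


An element a is complemented if some b has a meet b = bottom, a join b = top.
a is complemented iff gcd(a, n/a)=1, i.e. a is a unitary divisor of 1780.
Complemented elements: 1, 4, 5, 20, 89, 356, ... (2 more)
Count: 8


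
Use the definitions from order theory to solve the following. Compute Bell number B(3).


B(n) = number of set partitions of an n-element set.
B(n) satisfies the recurrence: B(n+1) = sum_k C(n,k)*B(k).
B(3) = 5


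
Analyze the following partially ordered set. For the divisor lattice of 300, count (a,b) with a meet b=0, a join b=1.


Complement pair (a,b): a meet b = bottom, a join b = top.
Here: gcd(a,b)=1 and lcm(a,b)=300, i.e. a*b=300 with a,b coprime.
Pairs found: (1,300), (3,100), (4,75), (12,25), ... (4 more)
Total ordered pairs: 8


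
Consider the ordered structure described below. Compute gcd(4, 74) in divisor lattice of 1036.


In a divisor lattice, meet = gcd (greatest common divisor).
By Euclidean algorithm or factoring: gcd(4,74) = 2


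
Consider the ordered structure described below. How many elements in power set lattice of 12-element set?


Power set = 2^n.
2^12 = 4096


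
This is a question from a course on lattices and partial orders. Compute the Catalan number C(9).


C(n) = C(2n, n) / (n+1).
C(18, 9) = 48620
C(9) = 48620 / 10 = 4862


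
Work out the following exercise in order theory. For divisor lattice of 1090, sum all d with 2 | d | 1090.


Interval [2,1090] in divisors of 1090: [2, 10, 218, 1090]
Sum = 1320


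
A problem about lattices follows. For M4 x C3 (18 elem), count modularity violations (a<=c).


Modular law: if a <= c then a v (b ^ c) = (a v b) ^ c.
Check all triples (a,b,c) with a <= c among 18 elements.
This lattice is modular (diamonds M_m and their chain-products are modular).
Total violating triples: 0


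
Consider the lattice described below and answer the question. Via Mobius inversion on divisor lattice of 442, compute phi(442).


phi(n) = n * prod_{p|n} (1 - 1/p).
Prime divisors of 442: [2, 13, 17]
phi(442) = 442 * (1 - 1/2) * (1 - 1/13) * (1 - 1/17)
phi(442) = 192


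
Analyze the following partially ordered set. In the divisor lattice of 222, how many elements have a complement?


An element a is complemented if some b has a meet b = bottom, a join b = top.
a is complemented iff gcd(a, n/a)=1, i.e. a is a unitary divisor of 222.
Complemented elements: 1, 2, 3, 6, 37, 74, ... (2 more)
Count: 8


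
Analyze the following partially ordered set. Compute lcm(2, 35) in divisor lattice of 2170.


In a divisor lattice, join = lcm (least common multiple).
gcd(2,35) = 1
lcm(2,35) = 2*35/gcd = 70/1 = 70


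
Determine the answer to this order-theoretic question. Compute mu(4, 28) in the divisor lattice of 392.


In a divisor lattice, mu(a,b) = mu(b/a) where mu is the classical Mobius function.
b/a = 28/4 = 7
Prime factorization of 7: primes [7]
7 is squarefree with 1 prime factor(s), so mu(7) = (-1)^1 = -1


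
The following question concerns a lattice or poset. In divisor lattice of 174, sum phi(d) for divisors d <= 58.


Divisors of 174 up to 58: [1, 2, 3, 6, 29, 58]
phi values: [1, 1, 2, 2, 28, 28]
Sum = 62


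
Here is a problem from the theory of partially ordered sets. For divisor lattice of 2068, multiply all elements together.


Divisors of 2068: [1, 2, 4, 11, 22, 44, 47, 94, 188, 517, 1034, 2068]
Product = n^(d(n)/2) = 2068^(12/2)
Product = 78217369548630298624


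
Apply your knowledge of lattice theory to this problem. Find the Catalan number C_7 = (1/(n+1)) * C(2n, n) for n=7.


C(n) = C(2n, n) / (n+1).
C(14, 7) = 3432
C(7) = 3432 / 8 = 429


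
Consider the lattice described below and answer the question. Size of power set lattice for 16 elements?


Power set = 2^n.
2^16 = 65536


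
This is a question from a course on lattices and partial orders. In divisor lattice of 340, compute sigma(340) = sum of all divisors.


sigma(n) = sum of divisors.
Divisors of 340: [1, 2, 4, 5, 10, 17, 20, 34, 68, 85, 170, 340]
Sum = 756


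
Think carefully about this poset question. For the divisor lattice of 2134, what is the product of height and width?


Height = length of longest chain minus 1; width = size of largest antichain.
A maximum chain: 1 | 97 | 1067 | 2134  (height 3).
A maximum antichain: {2, 11, 97}  (width 3).
Product = 3 * 3 = 9


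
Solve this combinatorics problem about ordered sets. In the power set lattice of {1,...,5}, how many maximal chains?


A maximal chain goes from the minimum element to a maximal element via cover relations.
Counting all min-to-max paths in the cover graph.
Total maximal chains: 120


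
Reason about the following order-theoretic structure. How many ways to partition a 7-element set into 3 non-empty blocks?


S(n,k) = k*S(n-1,k) + S(n-1,k-1).
S(6,3) = 90, S(6,2) = 31
S(7,3) = 3*90 + 31 = 270 + 31
S(7,3) = 301


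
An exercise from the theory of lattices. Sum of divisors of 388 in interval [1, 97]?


Interval [1,97] in divisors of 388: [1, 97]
Sum = 98


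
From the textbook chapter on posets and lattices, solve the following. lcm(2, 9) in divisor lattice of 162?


Join=lcm.
gcd(2,9)=1
lcm=18


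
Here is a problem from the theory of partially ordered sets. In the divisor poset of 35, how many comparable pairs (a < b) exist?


A comparable pair {a,b} has a < b or b < a in the order.
Count unordered pairs where one element is strictly below the other.
Examples: {1,5}, {1,7}, {1,35}, {5,35}, ...
Total comparable pairs: 5


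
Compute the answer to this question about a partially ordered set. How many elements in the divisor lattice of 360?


Divisors of 360: [1, 2, 3, 4, 5, 6, 8, 9, 10, 12, 15, 18, 20, 24, 30, 36, 40, 45, 60, 72, 90, 120, 180, 360]
Count: 24


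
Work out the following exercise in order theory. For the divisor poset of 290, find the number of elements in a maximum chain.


A chain is a totally ordered subset; we count the number of elements in a maximum chain.
Compute, for each element x, the size of the longest chain ending at x:
  1: 1
  2: 2
  5: 2
  29: 2
  10: 3
  58: 3
  ...
A maximum chain: 1 < 2 < 10 < 290
Number of elements in the longest chain: 4


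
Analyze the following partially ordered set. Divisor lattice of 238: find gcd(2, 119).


In a divisor lattice, meet = gcd (greatest common divisor).
By Euclidean algorithm or factoring: gcd(2,119) = 1


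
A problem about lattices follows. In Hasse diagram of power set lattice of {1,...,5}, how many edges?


A cover relation a -< b holds when a < b with no c strictly between.
Cover relations:
  {} -< {1}
  {} -< {2}
  {} -< {3}
  {} -< {4}
  {} -< {5}
  {1} -< {1,2}
  {1} -< {1,3}
  {1} -< {1,4}
  ...72 more
Total: 80


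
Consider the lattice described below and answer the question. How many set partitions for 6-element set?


B(n) = number of set partitions of an n-element set.
B(n) satisfies the recurrence: B(n+1) = sum_k C(n,k)*B(k).
B(6) = 203


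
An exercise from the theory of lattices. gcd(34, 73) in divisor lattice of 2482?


Meet=gcd.
gcd(34,73)=1


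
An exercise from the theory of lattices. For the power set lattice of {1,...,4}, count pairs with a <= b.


The order relation is {(a,b) : a <= b}, reflexive so it includes (a,a).
Examples: ({},{}), ({},{1,2}), ({},{1,2,3}), ({},{1,2,3,4}), ({},{1,2,4}), ...
Total ordered pairs: 81


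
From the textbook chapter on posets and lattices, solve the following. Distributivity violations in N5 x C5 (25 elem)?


Distributive law: a ^ (b v c) = (a ^ b) v (a ^ c).
Check all 25^3 = 15625 ordered triples (a,b,c).
  e.g. a=(b,0), b=(a,0), c=(c,0): lhs=(b,0) != rhs=(a,0)
  e.g. a=(b,0), b=(a,0), c=(c,1): lhs=(b,0) != rhs=(a,0)
Total violating triples: 250


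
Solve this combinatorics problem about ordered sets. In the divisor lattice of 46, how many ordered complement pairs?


Complement pair (a,b): a meet b = bottom, a join b = top.
Here: gcd(a,b)=1 and lcm(a,b)=46, i.e. a*b=46 with a,b coprime.
Pairs found: (1,46), (2,23), (23,2), (46,1)
Total ordered pairs: 4


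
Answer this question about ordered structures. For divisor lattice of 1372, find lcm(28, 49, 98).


In a divisor lattice, join = lcm (least common multiple).
Compute lcm iteratively: start with first element, then lcm(current, next).
Elements: [28, 49, 98]
lcm(28,49) = 196
lcm(196,98) = 196
Final lcm = 196


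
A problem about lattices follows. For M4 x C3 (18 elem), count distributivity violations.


Distributive law: a ^ (b v c) = (a ^ b) v (a ^ c).
Check all 18^3 = 5832 ordered triples (a,b,c).
  e.g. a=(a1,0), b=(a2,0), c=(a3,0): lhs=(a1,0) != rhs=(0,0)
  e.g. a=(a1,0), b=(a2,0), c=(a3,1): lhs=(a1,0) != rhs=(0,0)
Total violating triples: 648


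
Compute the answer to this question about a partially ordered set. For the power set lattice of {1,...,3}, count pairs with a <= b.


The order relation is {(a,b) : a <= b}, reflexive so it includes (a,a).
Examples: ({},{}), ({},{1,2}), ({},{1,2,3}), ({},{1,3}), ({},{1}), ...
Total ordered pairs: 27


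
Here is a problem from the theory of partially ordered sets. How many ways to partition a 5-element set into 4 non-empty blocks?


S(n,k) = k*S(n-1,k) + S(n-1,k-1).
S(4,4) = 1, S(4,3) = 6
S(5,4) = 4*1 + 6 = 4 + 6
S(5,4) = 10


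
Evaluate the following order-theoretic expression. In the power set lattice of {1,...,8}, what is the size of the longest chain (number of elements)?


A chain is a totally ordered subset; we count the number of elements in a maximum chain.
Compute, for each element x, the size of the longest chain ending at x:
  {}: 1
  {1}: 2
  {2}: 2
  {3}: 2
  {4}: 2
  {5}: 2
  ...
A maximum chain: {} < {1} < {1,2} < {1,2,3} < {1,2,3,4} < {1,2,3,4,5} < {1,2,3,4,5,6} < {1,2,3,4,5,6,7} < {1,2,3,4,5,6,7,8}
Number of elements in the longest chain: 9


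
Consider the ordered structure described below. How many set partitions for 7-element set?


B(n) = number of set partitions of an n-element set.
B(n) satisfies the recurrence: B(n+1) = sum_k C(n,k)*B(k).
B(7) = 877


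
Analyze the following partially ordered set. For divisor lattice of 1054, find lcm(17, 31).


In a divisor lattice, join = lcm (least common multiple).
Compute lcm iteratively: start with first element, then lcm(current, next).
Elements: [17, 31]
lcm(17,31) = 527
Final lcm = 527


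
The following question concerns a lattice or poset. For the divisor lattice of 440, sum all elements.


sigma(n) = sum of divisors.
Divisors of 440: [1, 2, 4, 5, 8, 10, 11, 20, 22, 40, 44, 55, 88, 110, 220, 440]
Sum = 1080


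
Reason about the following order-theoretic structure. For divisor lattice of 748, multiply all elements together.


Divisors of 748: [1, 2, 4, 11, 17, 22, 34, 44, 68, 187, 374, 748]
Product = n^(d(n)/2) = 748^(12/2)
Product = 175149776384856064


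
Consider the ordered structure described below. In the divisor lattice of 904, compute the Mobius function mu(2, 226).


In a divisor lattice, mu(a,b) = mu(b/a) where mu is the classical Mobius function.
b/a = 226/2 = 113
Prime factorization of 113: primes [113]
113 is squarefree with 1 prime factor(s), so mu(113) = (-1)^1 = -1


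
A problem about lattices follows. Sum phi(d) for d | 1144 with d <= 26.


Divisors of 1144 up to 26: [1, 2, 4, 8, 11, 13, 22, 26]
phi values: [1, 1, 2, 4, 10, 12, 10, 12]
Sum = 52


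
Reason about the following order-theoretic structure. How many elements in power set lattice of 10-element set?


Power set = 2^n.
2^10 = 1024


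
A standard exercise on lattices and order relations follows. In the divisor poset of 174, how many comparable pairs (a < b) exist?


A comparable pair {a,b} has a < b or b < a in the order.
Count unordered pairs where one element is strictly below the other.
Examples: {1,2}, {1,3}, {1,6}, {1,29}, ...
Total comparable pairs: 19


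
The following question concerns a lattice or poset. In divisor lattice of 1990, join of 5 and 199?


In a divisor lattice, join = lcm (least common multiple).
gcd(5,199) = 1
lcm(5,199) = 5*199/gcd = 995/1 = 995


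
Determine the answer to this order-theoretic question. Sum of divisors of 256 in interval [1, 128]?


Interval [1,128] in divisors of 256: [1, 2, 4, 8, 16, 32, 64, 128]
Sum = 255


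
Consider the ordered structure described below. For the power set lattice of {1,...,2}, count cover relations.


A cover relation a -< b holds when a < b with no c strictly between.
Cover relations:
  {} -< {1}
  {} -< {2}
  {1} -< {1,2}
  {2} -< {1,2}
Total: 4


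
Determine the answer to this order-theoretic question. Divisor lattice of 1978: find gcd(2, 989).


In a divisor lattice, meet = gcd (greatest common divisor).
By Euclidean algorithm or factoring: gcd(2,989) = 1


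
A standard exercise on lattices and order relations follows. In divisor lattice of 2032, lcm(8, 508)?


Join=lcm.
gcd(8,508)=4
lcm=1016


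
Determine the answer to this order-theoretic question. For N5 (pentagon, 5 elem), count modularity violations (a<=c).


Modular law: if a <= c then a v (b ^ c) = (a v b) ^ c.
Check all triples (a,b,c) with a <= c among 5 elements.
  e.g. a=a, b=c, c=b: lhs=a != rhs=b
Total violating triples: 1


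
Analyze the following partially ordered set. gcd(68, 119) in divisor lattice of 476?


Meet=gcd.
gcd(68,119)=17


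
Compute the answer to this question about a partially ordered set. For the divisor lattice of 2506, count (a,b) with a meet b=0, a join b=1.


Complement pair (a,b): a meet b = bottom, a join b = top.
Here: gcd(a,b)=1 and lcm(a,b)=2506, i.e. a*b=2506 with a,b coprime.
Pairs found: (1,2506), (2,1253), (7,358), (14,179), ... (4 more)
Total ordered pairs: 8


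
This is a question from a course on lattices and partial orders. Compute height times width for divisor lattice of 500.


Height = length of longest chain minus 1; width = size of largest antichain.
A maximum chain: 1 | 5 | 25 | 125 | 250 | 500  (height 5).
A maximum antichain: {4, 10, 25}  (width 3).
Product = 5 * 3 = 15


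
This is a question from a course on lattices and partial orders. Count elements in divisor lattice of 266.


Divisors of 266: [1, 2, 7, 14, 19, 38, 133, 266]
Count: 8


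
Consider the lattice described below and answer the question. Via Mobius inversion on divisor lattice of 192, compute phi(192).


phi(n) = n * prod_{p|n} (1 - 1/p).
Prime divisors of 192: [2, 3]
phi(192) = 192 * (1 - 1/2) * (1 - 1/3)
phi(192) = 64


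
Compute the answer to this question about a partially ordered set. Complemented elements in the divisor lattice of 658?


An element a is complemented if some b has a meet b = bottom, a join b = top.
a is complemented iff gcd(a, n/a)=1, i.e. a is a unitary divisor of 658.
Complemented elements: 1, 2, 7, 14, 47, 94, ... (2 more)
Count: 8


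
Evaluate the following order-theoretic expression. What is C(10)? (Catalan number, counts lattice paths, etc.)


C(n) = C(2n, n) / (n+1).
C(20, 10) = 184756
C(10) = 184756 / 11 = 16796


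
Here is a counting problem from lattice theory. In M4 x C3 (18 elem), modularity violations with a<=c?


Modular law: if a <= c then a v (b ^ c) = (a v b) ^ c.
Check all triples (a,b,c) with a <= c among 18 elements.
This lattice is modular (diamonds M_m and their chain-products are modular).
Total violating triples: 0


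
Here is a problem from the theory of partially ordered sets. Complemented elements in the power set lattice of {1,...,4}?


An element a is complemented if some b has a meet b = bottom, a join b = top.
every subset A has complement S\A, so all elements are complemented.
Complemented elements: {}, {1}, {2}, {3}, {4}, {1,2}, ... (10 more)
Count: 16


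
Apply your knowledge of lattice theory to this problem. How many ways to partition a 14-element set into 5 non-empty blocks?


S(n,k) = k*S(n-1,k) + S(n-1,k-1).
S(13,5) = 7508501, S(13,4) = 2532530
S(14,5) = 5*7508501 + 2532530 = 37542505 + 2532530
S(14,5) = 40075035


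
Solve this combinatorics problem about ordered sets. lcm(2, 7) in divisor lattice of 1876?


Join=lcm.
gcd(2,7)=1
lcm=14


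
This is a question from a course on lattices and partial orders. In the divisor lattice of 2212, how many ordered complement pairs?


Complement pair (a,b): a meet b = bottom, a join b = top.
Here: gcd(a,b)=1 and lcm(a,b)=2212, i.e. a*b=2212 with a,b coprime.
Pairs found: (1,2212), (4,553), (7,316), (28,79), ... (4 more)
Total ordered pairs: 8


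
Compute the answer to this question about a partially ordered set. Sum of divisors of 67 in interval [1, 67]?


Interval [1,67] in divisors of 67: [1, 67]
Sum = 68


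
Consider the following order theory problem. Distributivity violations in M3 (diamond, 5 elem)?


Distributive law: a ^ (b v c) = (a ^ b) v (a ^ c).
Check all 5^3 = 125 ordered triples (a,b,c).
  e.g. a=a1, b=a2, c=a3: lhs=a1 != rhs=0
  e.g. a=a1, b=a3, c=a2: lhs=a1 != rhs=0
Total violating triples: 6


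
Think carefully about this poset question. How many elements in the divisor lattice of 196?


Divisors of 196: [1, 2, 4, 7, 14, 28, 49, 98, 196]
Count: 9


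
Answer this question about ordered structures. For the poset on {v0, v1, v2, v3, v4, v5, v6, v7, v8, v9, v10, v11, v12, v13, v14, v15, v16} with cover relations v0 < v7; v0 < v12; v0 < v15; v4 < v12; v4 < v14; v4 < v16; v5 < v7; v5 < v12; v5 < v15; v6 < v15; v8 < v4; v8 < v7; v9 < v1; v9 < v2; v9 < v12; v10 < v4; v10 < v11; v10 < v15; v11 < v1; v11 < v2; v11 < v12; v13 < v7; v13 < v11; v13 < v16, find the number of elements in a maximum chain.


A chain is a totally ordered subset; we count the number of elements in a maximum chain.
Compute, for each element x, the size of the longest chain ending at x:
  v0: 1
  v3: 1
  v5: 1
  v6: 1
  v8: 1
  v9: 1
  ...
A maximum chain: v10 < v11 < v1
Number of elements in the longest chain: 3


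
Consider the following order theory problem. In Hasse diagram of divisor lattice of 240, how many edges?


A cover relation a -< b holds when a < b with no c strictly between.
Cover relations:
  1 -< 2
  1 -< 3
  1 -< 5
  2 -< 4
  2 -< 6
  2 -< 10
  3 -< 6
  3 -< 15
  ...28 more
Total: 36


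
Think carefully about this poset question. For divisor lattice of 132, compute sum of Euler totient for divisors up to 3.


Divisors of 132 up to 3: [1, 2, 3]
phi values: [1, 1, 2]
Sum = 4


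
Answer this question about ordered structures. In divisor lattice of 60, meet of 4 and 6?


In a divisor lattice, meet = gcd (greatest common divisor).
By Euclidean algorithm or factoring: gcd(4,6) = 2


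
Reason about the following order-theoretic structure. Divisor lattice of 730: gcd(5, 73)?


Meet=gcd.
gcd(5,73)=1


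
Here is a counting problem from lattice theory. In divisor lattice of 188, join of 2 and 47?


In a divisor lattice, join = lcm (least common multiple).
gcd(2,47) = 1
lcm(2,47) = 2*47/gcd = 94/1 = 94


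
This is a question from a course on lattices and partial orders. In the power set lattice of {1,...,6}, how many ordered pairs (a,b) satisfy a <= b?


The order relation is {(a,b) : a <= b}, reflexive so it includes (a,a).
Examples: ({},{}), ({},{1,2}), ({},{1,2,3}), ({},{1,2,3,4}), ({},{1,2,3,4,5}), ...
Total ordered pairs: 729


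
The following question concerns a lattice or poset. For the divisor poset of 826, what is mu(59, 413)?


In a divisor lattice, mu(a,b) = mu(b/a) where mu is the classical Mobius function.
b/a = 413/59 = 7
Prime factorization of 7: primes [7]
7 is squarefree with 1 prime factor(s), so mu(7) = (-1)^1 = -1


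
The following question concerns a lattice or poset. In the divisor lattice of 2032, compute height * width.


Height = length of longest chain minus 1; width = size of largest antichain.
A maximum chain: 1 | 127 | 254 | 508 | 1016 | 2032  (height 5).
A maximum antichain: {2, 127}  (width 2).
Product = 5 * 2 = 10


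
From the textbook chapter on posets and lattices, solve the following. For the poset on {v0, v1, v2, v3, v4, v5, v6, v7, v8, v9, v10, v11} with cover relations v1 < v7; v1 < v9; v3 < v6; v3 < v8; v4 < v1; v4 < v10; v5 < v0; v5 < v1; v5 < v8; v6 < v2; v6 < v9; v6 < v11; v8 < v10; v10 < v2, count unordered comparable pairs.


A comparable pair {a,b} has a < b or b < a in the order.
Count unordered pairs where one element is strictly below the other.
Examples: {v0,v5}, {v1,v4}, {v1,v5}, {v1,v7}, ...
Total comparable pairs: 26


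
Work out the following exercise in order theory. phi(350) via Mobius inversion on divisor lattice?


phi(n) = n * prod_{p|n} (1 - 1/p).
Prime divisors of 350: [2, 5, 7]
phi(350) = 350 * (1 - 1/2) * (1 - 1/5) * (1 - 1/7)
phi(350) = 120


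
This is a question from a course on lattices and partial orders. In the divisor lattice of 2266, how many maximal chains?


A maximal chain goes from the minimum element to a maximal element via cover relations.
Counting all min-to-max paths in the cover graph.
Total maximal chains: 6


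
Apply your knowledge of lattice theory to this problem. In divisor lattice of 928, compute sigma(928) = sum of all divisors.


sigma(n) = sum of divisors.
Divisors of 928: [1, 2, 4, 8, 16, 29, 32, 58, 116, 232, 464, 928]
Sum = 1890


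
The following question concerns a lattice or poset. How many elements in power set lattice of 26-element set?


Power set = 2^n.
2^26 = 67108864


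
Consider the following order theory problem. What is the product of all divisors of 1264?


Divisors of 1264: [1, 2, 4, 8, 16, 79, 158, 316, 632, 1264]
Product = n^(d(n)/2) = 1264^(10/2)
Product = 3226527490637824


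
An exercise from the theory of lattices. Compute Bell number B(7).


B(n) = number of set partitions of an n-element set.
B(n) satisfies the recurrence: B(n+1) = sum_k C(n,k)*B(k).
B(7) = 877


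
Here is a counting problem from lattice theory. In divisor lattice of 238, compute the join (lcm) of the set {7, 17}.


In a divisor lattice, join = lcm (least common multiple).
Compute lcm iteratively: start with first element, then lcm(current, next).
Elements: [7, 17]
lcm(7,17) = 119
Final lcm = 119


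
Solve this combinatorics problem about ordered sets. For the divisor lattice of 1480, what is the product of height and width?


Height = length of longest chain minus 1; width = size of largest antichain.
A maximum chain: 1 | 37 | 185 | 370 | 740 | 1480  (height 5).
A maximum antichain: {4, 10, 74, 185}  (width 4).
Product = 5 * 4 = 20


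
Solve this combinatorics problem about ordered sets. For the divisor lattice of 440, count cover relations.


A cover relation a -< b holds when a < b with no c strictly between.
Cover relations:
  1 -< 2
  1 -< 5
  1 -< 11
  2 -< 4
  2 -< 10
  2 -< 22
  4 -< 8
  4 -< 20
  ...20 more
Total: 28


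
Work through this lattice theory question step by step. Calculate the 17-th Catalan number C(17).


C(n) = C(2n, n) / (n+1).
C(34, 17) = 2333606220
C(17) = 2333606220 / 18 = 129644790


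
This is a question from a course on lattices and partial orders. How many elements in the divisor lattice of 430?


Divisors of 430: [1, 2, 5, 10, 43, 86, 215, 430]
Count: 8


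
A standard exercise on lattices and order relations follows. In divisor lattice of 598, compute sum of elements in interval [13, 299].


Interval [13,299] in divisors of 598: [13, 299]
Sum = 312


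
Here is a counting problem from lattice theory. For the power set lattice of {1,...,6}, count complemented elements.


An element a is complemented if some b has a meet b = bottom, a join b = top.
every subset A has complement S\A, so all elements are complemented.
Complemented elements: {}, {1}, {2}, {3}, {4}, {5}, ... (58 more)
Count: 64


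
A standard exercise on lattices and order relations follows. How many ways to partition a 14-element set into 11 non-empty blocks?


S(n,k) = k*S(n-1,k) + S(n-1,k-1).
S(13,11) = 2431, S(13,10) = 39325
S(14,11) = 11*2431 + 39325 = 26741 + 39325
S(14,11) = 66066


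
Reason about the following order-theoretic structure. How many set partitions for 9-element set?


B(n) = number of set partitions of an n-element set.
B(n) satisfies the recurrence: B(n+1) = sum_k C(n,k)*B(k).
B(9) = 21147


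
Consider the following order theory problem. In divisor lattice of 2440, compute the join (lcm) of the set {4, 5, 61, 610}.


In a divisor lattice, join = lcm (least common multiple).
Compute lcm iteratively: start with first element, then lcm(current, next).
Elements: [4, 5, 61, 610]
lcm(4,5) = 20
lcm(20,61) = 1220
lcm(1220,610) = 1220
Final lcm = 1220


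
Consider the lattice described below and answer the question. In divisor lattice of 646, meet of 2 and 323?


In a divisor lattice, meet = gcd (greatest common divisor).
By Euclidean algorithm or factoring: gcd(2,323) = 1


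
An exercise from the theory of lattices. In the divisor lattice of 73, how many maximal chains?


A maximal chain goes from the minimum element to a maximal element via cover relations.
Counting all min-to-max paths in the cover graph.
Total maximal chains: 1


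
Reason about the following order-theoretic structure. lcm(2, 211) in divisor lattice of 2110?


Join=lcm.
gcd(2,211)=1
lcm=422


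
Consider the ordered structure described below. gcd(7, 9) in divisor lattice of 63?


Meet=gcd.
gcd(7,9)=1


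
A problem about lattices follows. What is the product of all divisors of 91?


Divisors of 91: [1, 7, 13, 91]
Product = n^(d(n)/2) = 91^(4/2)
Product = 8281


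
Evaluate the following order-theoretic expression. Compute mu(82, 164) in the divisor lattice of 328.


In a divisor lattice, mu(a,b) = mu(b/a) where mu is the classical Mobius function.
b/a = 164/82 = 2
Prime factorization of 2: primes [2]
2 is squarefree with 1 prime factor(s), so mu(2) = (-1)^1 = -1


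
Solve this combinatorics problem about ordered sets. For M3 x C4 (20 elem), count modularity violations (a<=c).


Modular law: if a <= c then a v (b ^ c) = (a v b) ^ c.
Check all triples (a,b,c) with a <= c among 20 elements.
This lattice is modular (diamonds M_m and their chain-products are modular).
Total violating triples: 0


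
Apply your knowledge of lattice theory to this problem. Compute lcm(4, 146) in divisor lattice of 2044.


In a divisor lattice, join = lcm (least common multiple).
gcd(4,146) = 2
lcm(4,146) = 4*146/gcd = 584/2 = 292


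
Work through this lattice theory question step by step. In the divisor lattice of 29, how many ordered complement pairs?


Complement pair (a,b): a meet b = bottom, a join b = top.
Here: gcd(a,b)=1 and lcm(a,b)=29, i.e. a*b=29 with a,b coprime.
Pairs found: (1,29), (29,1)
Total ordered pairs: 2


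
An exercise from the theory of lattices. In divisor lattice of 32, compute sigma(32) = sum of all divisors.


sigma(n) = sum of divisors.
Divisors of 32: [1, 2, 4, 8, 16, 32]
Sum = 63
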